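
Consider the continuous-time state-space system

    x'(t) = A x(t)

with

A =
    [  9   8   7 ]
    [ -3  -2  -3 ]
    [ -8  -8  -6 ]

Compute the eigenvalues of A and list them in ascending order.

-2, 1, 2

det(sI - A) = s^3 - (tr A)s^2 + (M11 + M22 + M33)s - det A, where Mii is the 2×2 principal minor of A obtained by deleting row i and column i.
tr A = 9 + (-2) + (-6) = 1; M11 = (-2)·(-6) - (-3)·(-8) = 12 - 24 = -12; M22 = 9·(-6) - 7·(-8) = -54 - (-56) = 2; M33 = 9·(-2) - 8·(-3) = -18 - (-24) = 6; sum of minors = -4.
det A = 9·((-2)·(-6) - (-3)·(-8)) - 8·((-3)·(-6) - (-3)·(-8)) + 7·((-3)·(-8) - (-2)·(-8)) = 9·(-12) - 8·(-6) + 7·8 = -4.
So p(s) = det(sI - A) = s^3 - s^2 - 4s + 4.
Rational-root test: any integer root divides 4. Testing small divisors, s = 1 works: p(1) = 1 + (-1) + (-4) + 4 = 0, so (s - 1) is a factor.
Dividing, p(s) = (s - 1)(s^2 - 4).
Factor s^2 - 4: two numbers with sum 0 and product -4 are 2 and -2, so s^2 - 4 = (s - 2)(s + 2).
Hence p(s) = (s - 2) (s - 1) (s + 2), with roots -2, 1, 2.
At least one eigenvalue has non-negative real part, so the system is not asymptotically stable.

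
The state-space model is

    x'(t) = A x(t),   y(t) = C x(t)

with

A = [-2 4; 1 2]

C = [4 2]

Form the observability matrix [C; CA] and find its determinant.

CA = [[-6, 20]]
Observability matrix O = [C; CA] = [[4, 2], [-6, 20]]
det(O) = 4·20 - 2·(-6) = 80 - (-12) = 92
Since det(O) ≠ 0, rank(O) = 2 and the system is completely observable.

92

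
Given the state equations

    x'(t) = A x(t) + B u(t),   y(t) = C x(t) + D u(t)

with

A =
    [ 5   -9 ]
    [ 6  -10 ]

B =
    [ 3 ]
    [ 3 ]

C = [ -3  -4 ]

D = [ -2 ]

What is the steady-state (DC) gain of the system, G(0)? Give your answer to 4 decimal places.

G(0) = C(-A)^{-1}B + D = -C A^{-1} B + D.
det A = 4, so A^{-1} = (1/4)·adj(A) = [[-5/2, 9/4], [-3/2, 5/4]]
A^{-1} B = [-3/4, -3/4]^T
C A^{-1} B = 21/4
G(0) = D - C A^{-1} B = -2 - (21/4) = -29/4 ≈ -7.2500

-7.2500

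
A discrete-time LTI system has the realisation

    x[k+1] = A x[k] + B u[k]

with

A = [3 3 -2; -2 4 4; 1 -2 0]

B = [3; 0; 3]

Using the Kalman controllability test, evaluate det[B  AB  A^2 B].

-540

AB = [[3], [6], [3]]
A^2B = [[21], [30], [-9]]
Controllability matrix C = [B  AB  A^2B] = [[3, 3, 21], [0, 6, 30], [3, 3, -9]]
Expanding along the first row, det(C) = 3·(6·(-9) - 30·3) - 3·(0·(-9) - 30·3) + 21·(0·3 - 6·3) = 3·(-144) - 3·(-90) + 21·(-18) = -540
Since det(C) ≠ 0, rank(C) = 3 and the system is completely controllable.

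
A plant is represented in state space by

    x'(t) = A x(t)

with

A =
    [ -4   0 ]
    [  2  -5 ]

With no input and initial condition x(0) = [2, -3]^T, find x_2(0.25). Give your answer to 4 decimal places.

-0.5340

det(sI - A) = s^2 - (tr A)s + det A, with tr A = (-4) + (-5) = -9 and det A = (-4)·(-5) - 0·2 = 20 - 0 = 20.
So p(s) = det(sI - A) = s^2 + 9s + 20.
Factor s^2 + 9s + 20: two numbers with sum -9 and product 20 are -4 and -5, so s^2 + 9s + 20 = (s + 4)(s + 5).
Hence p(s) = (s + 4) (s + 5), with roots -5, -4.
The eigenvalues -5, -4 are distinct and real, so A is diagonalisable and x(t) = e^{At} x(0) = V diag(e^{λ_i t}) V^{-1} x(0), where the columns of V are the eigenvectors.
λ = -5: A - (-5)I = [[1, 0], [2, 0]]. Row 1 gives 1·v1 + 0·v2 = 0, so take v_1 = [0, 1]^T.
λ = -4: A - (-4)I = [[0, 0], [2, -1]]. Row 2 gives 2·v1 + (-1)·v2 = 0, so take v_2 = [1, 2]^T.
V = [v_1 v_2] = [[0, 1], [1, 2]] has det V = -1, so V^{-1} = adj(V)/det V = [[-2, 1], [1, 0]].
Modal coordinates z(0) = V^{-1} x(0): (-2)·2 + 1·(-3) = -7; 1·2 + 0·(-3) = 2; so z(0) = [-7, 2]^T.
x_2(t) = Σ_i (v_i)_2 · z_i(0) · e^{λ_i t} (row 2 of V times the modal terms).
x_2(0.25) = 1·(-7)·e^{-5·0.25} + 2·2·e^{-4·0.25} = (-7)·0.286505 + 4·0.367879 = -0.5340.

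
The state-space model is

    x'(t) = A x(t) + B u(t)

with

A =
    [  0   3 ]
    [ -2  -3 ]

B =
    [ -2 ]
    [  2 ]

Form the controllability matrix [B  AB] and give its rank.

AB = [[6], [-2]]
Controllability matrix C = [B  AB] = [[-2, 6], [2, -2]]
det(C) = (-2)·(-2) - 6·2 = 4 - 12 = -8 ≠ 0, so rank(C) = 2.
rank(C) = 2 = n, so the pair (A, B) is completely controllable.

2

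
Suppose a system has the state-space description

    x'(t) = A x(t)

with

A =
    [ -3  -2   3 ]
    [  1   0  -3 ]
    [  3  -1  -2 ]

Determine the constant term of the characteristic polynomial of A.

-20

Expand det(sI - A) for the 3×3 matrix.
p(s) = s^3 + 5s^2 - 4s - 20.
(Check: constant term = det(-A) = (-1)^3 det A = -20; coefficient of s^2 = -tr A = 5.)
The constant term is -20.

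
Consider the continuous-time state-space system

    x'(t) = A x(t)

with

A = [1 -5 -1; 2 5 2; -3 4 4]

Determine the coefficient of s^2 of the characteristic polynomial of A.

Expand det(sI - A) for the 3×3 matrix.
p(s) = s^3 - 10s^2 + 28s - 59.
(Check: constant term = det(-A) = (-1)^3 det A = -59; coefficient of s^2 = -tr A = -10.)
The coefficient of s^2 is -10.

-10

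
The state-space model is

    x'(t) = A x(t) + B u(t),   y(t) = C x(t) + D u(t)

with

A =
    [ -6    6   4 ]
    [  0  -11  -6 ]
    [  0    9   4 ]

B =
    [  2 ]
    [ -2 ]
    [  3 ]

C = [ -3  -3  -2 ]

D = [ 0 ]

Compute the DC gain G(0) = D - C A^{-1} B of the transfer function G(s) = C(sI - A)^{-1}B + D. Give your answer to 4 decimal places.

-1.0000

G(0) = C(-A)^{-1}B + D = -C A^{-1} B + D.
det A = -60, so A^{-1} = (1/-60)·adj(A) = [[-1/6, -1/5, -2/15], [0, 2/5, 3/5], [0, -9/10, -11/10]]
A^{-1} B = [-1/3, 1, -3/2]^T
C A^{-1} B = 1
G(0) = D - C A^{-1} B = 0 - (1) = -1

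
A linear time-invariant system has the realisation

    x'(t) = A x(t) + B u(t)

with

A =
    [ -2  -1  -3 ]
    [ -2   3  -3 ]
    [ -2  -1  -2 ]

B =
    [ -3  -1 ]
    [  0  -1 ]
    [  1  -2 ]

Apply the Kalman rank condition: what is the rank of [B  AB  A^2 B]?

AB = [[3, 9], [3, 5], [4, 7]]
A^2B = [[-21, -44], [-9, -24], [-17, -37]]
Controllability matrix C = [B  AB  A^2B] = [[-3, -1, 3, 9, -21, -44], [0, -1, 3, 5, -9, -24], [1, -2, 4, 7, -17, -37]]
Take the 3×3 submatrix of C formed by columns 1, 2, 3: [[-3, -1, 3], [0, -1, 3], [1, -2, 4]]. Its determinant is (-3)·((-1)·4 - 3·(-2)) - (-1)·(0·4 - 3·1) + 3·(0·(-2) - (-1)·1) = (-3)·2 - (-1)·(-3) + 3·1 = -6 ≠ 0.
So rank(C) ≥ 3; since C has 3 rows, rank(C) = 3.
rank(C) = 3 = n, so the pair (A, B) is completely controllable.

3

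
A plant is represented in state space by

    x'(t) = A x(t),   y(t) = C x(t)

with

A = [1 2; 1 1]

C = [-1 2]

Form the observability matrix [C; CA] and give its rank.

2

CA = [[1, 0]]
Observability matrix O = [C; CA] = [[-1, 2], [1, 0]]
det(O) = (-1)·0 - 2·1 = 0 - 2 = -2 ≠ 0, so rank(O) = 2.
rank(O) = 2 = n, so the pair (A, C) is completely observable.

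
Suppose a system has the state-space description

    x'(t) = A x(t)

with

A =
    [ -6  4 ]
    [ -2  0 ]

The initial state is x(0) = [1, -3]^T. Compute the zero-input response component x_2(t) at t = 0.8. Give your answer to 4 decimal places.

det(sI - A) = s^2 - (tr A)s + det A, with tr A = (-6) + 0 = -6 and det A = (-6)·0 - 4·(-2) = 0 - (-8) = 8.
So p(s) = det(sI - A) = s^2 + 6s + 8.
Factor s^2 + 6s + 8: two numbers with sum -6 and product 8 are -2 and -4, so s^2 + 6s + 8 = (s + 2)(s + 4).
Hence p(s) = (s + 2) (s + 4), with roots -4, -2.
The eigenvalues -4, -2 are distinct and real, so A is diagonalisable and x(t) = e^{At} x(0) = V diag(e^{λ_i t}) V^{-1} x(0), where the columns of V are the eigenvectors.
λ = -4: A - (-4)I = [[-2, 4], [-2, 4]]. Row 1 gives (-2)·v1 + 4·v2 = 0, so take v_1 = [2, 1]^T.
λ = -2: A - (-2)I = [[-4, 4], [-2, 2]]. Row 1 gives (-4)·v1 + 4·v2 = 0, so take v_2 = [1, 1]^T.
V = [v_1 v_2] = [[2, 1], [1, 1]] has det V = 1, so V^{-1} = adj(V)/det V = [[1, -1], [-1, 2]].
Modal coordinates z(0) = V^{-1} x(0): 1·1 + (-1)·(-3) = 4; (-1)·1 + 2·(-3) = -7; so z(0) = [4, -7]^T.
x_2(t) = Σ_i (v_i)_2 · z_i(0) · e^{λ_i t} (row 2 of V times the modal terms).
x_2(0.8) = 1·4·e^{-4·0.8} + 1·(-7)·e^{-2·0.8} = 4·0.040762 + (-7)·0.201897 = -1.2502.

-1.2502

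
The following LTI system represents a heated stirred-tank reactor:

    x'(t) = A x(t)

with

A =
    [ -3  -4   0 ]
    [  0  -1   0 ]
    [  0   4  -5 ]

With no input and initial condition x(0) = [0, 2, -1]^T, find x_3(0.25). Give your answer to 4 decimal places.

0.6981

det(sI - A) = s^3 - (tr A)s^2 + (M11 + M22 + M33)s - det A, where Mii is the 2×2 principal minor of A obtained by deleting row i and column i.
tr A = (-3) + (-1) + (-5) = -9; M11 = (-1)·(-5) - 0·4 = 5 - 0 = 5; M22 = (-3)·(-5) - 0·0 = 15 - 0 = 15; M33 = (-3)·(-1) - (-4)·0 = 3 - 0 = 3; sum of minors = 23.
det A = (-3)·((-1)·(-5) - 0·4) - (-4)·(0·(-5) - 0·0) + 0·(0·4 - (-1)·0) = (-3)·5 - (-4)·0 + 0·0 = -15.
So p(s) = det(sI - A) = s^3 + 9s^2 + 23s + 15.
Rational-root test: any integer root divides 15. Testing small divisors, s = -1 works: p(-1) = -1 + 9 + (-23) + 15 = 0, so (s + 1) is a factor.
Dividing, p(s) = (s + 1)(s^2 + 8s + 15).
Factor s^2 + 8s + 15: two numbers with sum -8 and product 15 are -3 and -5, so s^2 + 8s + 15 = (s + 3)(s + 5).
Hence p(s) = (s + 1) (s + 3) (s + 5), with roots -5, -3, -1.
The eigenvalues -5, -3, -1 are distinct and real, so A is diagonalisable and x(t) = e^{At} x(0) = V diag(e^{λ_i t}) V^{-1} x(0), where the columns of V are the eigenvectors.
λ = -5: A - (-5)I = [[2, -4, 0], [0, 4, 0], [0, 4, 0]]. v must be orthogonal to every row; (row 1) × (row 2) = [0, 0, 8], so take v_1 = [0, 0, 1]^T.
λ = -3: A - (-3)I = [[0, -4, 0], [0, 2, 0], [0, 4, -2]]. v must be orthogonal to every row; (row 1) × (row 3) = [8, 0, 0], so take v_2 = [1, 0, 0]^T.
λ = -1: A - (-1)I = [[-2, -4, 0], [0, 0, 0], [0, 4, -4]]. v must be orthogonal to every row; (row 1) × (row 3) = [16, -8, -8], so take v_3 = [-2, 1, 1]^T.
V = [v_1 v_2 v_3] = [[0, 1, -2], [0, 0, 1], [1, 0, 1]] has det V = 1, so V^{-1} = adj(V)/det V = [[0, -1, 1], [1, 2, 0], [0, 1, 0]].
Modal coordinates z(0) = V^{-1} x(0): 0·0 + (-1)·2 + 1·(-1) = -3; 1·0 + 2·2 + 0·(-1) = 4; 0·0 + 1·2 + 0·(-1) = 2; so z(0) = [-3, 4, 2]^T.
x_3(t) = Σ_i (v_i)_3 · z_i(0) · e^{λ_i t} (row 3 of V times the modal terms).
x_3(0.25) = 1·(-3)·e^{-5·0.25} + 0·4·e^{-3·0.25} + 1·2·e^{-1·0.25} = (-3)·0.286505 + 0·0.472367 + 2·0.778801 = 0.6981.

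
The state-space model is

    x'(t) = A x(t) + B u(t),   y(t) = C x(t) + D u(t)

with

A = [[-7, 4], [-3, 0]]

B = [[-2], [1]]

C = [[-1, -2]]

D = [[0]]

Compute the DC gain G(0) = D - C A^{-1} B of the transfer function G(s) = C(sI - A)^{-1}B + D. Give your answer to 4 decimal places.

G(0) = C(-A)^{-1}B + D = -C A^{-1} B + D.
det A = 12, so A^{-1} = (1/12)·adj(A) = [[0, -1/3], [1/4, -7/12]]
A^{-1} B = [-1/3, -13/12]^T
C A^{-1} B = 5/2
G(0) = D - C A^{-1} B = 0 - (5/2) = -5/2 ≈ -2.5000

-2.5000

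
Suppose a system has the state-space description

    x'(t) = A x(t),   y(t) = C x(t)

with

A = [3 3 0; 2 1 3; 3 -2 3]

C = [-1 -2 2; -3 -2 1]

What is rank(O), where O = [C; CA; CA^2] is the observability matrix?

3

CA = [[-1, -9, 0], [-10, -13, -3]]
CA^2 = [[-21, -12, -27], [-65, -37, -48]]
Observability matrix O = [C; CA; CA^2] = [[-1, -2, 2], [-3, -2, 1], [-1, -9, 0], [-10, -13, -3], [-21, -12, -27], [-65, -37, -48]]
Take the 3×3 submatrix of O formed by rows 1, 2, 3: [[-1, -2, 2], [-3, -2, 1], [-1, -9, 0]]. Its determinant is (-1)·((-2)·0 - 1·(-9)) - (-2)·((-3)·0 - 1·(-1)) + 2·((-3)·(-9) - (-2)·(-1)) = (-1)·9 - (-2)·1 + 2·25 = 43 ≠ 0.
So rank(O) ≥ 3; since O has 3 columns, rank(O) = 3.
rank(O) = 3 = n, so the pair (A, C) is completely observable.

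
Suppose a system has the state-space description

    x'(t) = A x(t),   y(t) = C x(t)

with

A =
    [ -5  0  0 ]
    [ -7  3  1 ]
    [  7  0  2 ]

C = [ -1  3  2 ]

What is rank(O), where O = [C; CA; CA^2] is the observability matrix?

2

CA = [[-2, 9, 7]]
CA^2 = [[-4, 27, 23]]
Observability matrix O = [C; CA; CA^2] = [[-1, 3, 2], [-2, 9, 7], [-4, 27, 23]]
The columns c1, c2, c3 of O are linearly dependent: -c1 - c2 + c3 = 0 (check each entry), so rank(O) ≤ 2.
The 2×2 minor from rows 1, 2, columns 1, 2 is (-1)·9 - 3·(-2) = -9 - (-6) = -3 ≠ 0, so rank(O) = 2.
rank(O) = 2 < n = 3, so the pair (A, C) is not completely observable.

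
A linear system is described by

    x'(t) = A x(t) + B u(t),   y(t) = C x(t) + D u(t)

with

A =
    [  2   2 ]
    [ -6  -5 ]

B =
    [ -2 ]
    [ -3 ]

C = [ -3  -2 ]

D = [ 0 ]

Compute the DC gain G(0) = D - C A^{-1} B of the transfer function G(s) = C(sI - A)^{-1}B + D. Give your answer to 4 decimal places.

G(0) = C(-A)^{-1}B + D = -C A^{-1} B + D.
det A = 2, so A^{-1} = (1/2)·adj(A) = [[-5/2, -1], [3, 1]]
A^{-1} B = [8, -9]^T
C A^{-1} B = -6
G(0) = D - C A^{-1} B = 0 - (-6) = 6

6.0000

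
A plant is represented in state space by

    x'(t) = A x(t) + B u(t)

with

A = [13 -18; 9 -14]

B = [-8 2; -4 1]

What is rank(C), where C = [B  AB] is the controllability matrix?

1

AB = [[-32, 8], [-16, 4]]
Controllability matrix C = [B  AB] = [[-8, 2, -32, 8], [-4, 1, -16, 4]]
Every column of C is a scalar multiple of column 1 = [-8, -4] (multipliers 1, -1/4, 4, -1), so the columns span a one-dimensional space.
C ≠ 0, hence rank(C) = 1.
rank(C) = 1 < n = 2, so the pair (A, B) is not completely controllable.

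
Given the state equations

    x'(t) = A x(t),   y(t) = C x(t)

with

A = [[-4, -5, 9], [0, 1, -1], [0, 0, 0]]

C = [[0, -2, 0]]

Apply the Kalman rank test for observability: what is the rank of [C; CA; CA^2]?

CA = [[0, -2, 2]]
CA^2 = [[0, -2, 2]]
Observability matrix O = [C; CA; CA^2] = [[0, -2, 0], [0, -2, 2], [0, -2, 2]]
Column 1 of O is identically zero, so rank(O) ≤ 2.
The 2×2 minor from rows 1, 2, columns 2, 3 is (-2)·2 - 0·(-2) = -4 - 0 = -4 ≠ 0, so rank(O) = 2.
rank(O) = 2 < n = 3, so the pair (A, C) is not completely observable.

2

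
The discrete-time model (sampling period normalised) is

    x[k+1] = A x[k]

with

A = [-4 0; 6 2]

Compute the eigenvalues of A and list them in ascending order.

det(zI - A) = z^2 - (tr A)z + det A, with tr A = (-4) + 2 = -2 and det A = (-4)·2 - 0·6 = -8 - 0 = -8.
So p(z) = det(zI - A) = z^2 + 2z - 8.
Factor z^2 + 2z - 8: two numbers with sum -2 and product -8 are 2 and -4, so z^2 + 2z - 8 = (z - 2)(z + 4).
Hence p(z) = (z - 2) (z + 4), with roots -4, 2.

-4, 2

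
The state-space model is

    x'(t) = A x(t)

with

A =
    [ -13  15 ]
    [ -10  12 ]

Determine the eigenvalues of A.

-3, 2

det(sI - A) = s^2 - (tr A)s + det A, with tr A = (-13) + 12 = -1 and det A = (-13)·12 - 15·(-10) = -156 - (-150) = -6.
So p(s) = det(sI - A) = s^2 + s - 6.
Factor s^2 + s - 6: two numbers with sum -1 and product -6 are 2 and -3, so s^2 + s - 6 = (s - 2)(s + 3).
Hence p(s) = (s - 2) (s + 3), with roots -3, 2.
At least one eigenvalue has non-negative real part, so the system is not asymptotically stable.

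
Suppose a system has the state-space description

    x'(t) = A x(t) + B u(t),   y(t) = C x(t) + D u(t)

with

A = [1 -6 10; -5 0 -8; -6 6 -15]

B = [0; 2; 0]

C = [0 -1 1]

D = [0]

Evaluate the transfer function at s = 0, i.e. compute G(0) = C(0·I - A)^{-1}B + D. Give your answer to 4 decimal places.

G(0) = C(-A)^{-1}B + D = -C A^{-1} B + D.
det A = -90, so A^{-1} = (1/-90)·adj(A) = [[-8/15, 1/3, -8/15], [3/10, -1/2, 7/15], [1/3, -1/3, 1/3]]
A^{-1} B = [2/3, -1, -2/3]^T
C A^{-1} B = 1/3
G(0) = D - C A^{-1} B = 0 - (1/3) = -1/3 ≈ -0.3333

-0.3333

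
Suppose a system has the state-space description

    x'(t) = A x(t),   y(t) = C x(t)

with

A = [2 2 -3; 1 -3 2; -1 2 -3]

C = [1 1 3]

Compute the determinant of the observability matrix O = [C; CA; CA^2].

CA = [[0, 5, -10]]
CA^2 = [[15, -35, 40]]
Observability matrix O = [C; CA; CA^2] = [[1, 1, 3], [0, 5, -10], [15, -35, 40]]
Expanding along the first row, det(O) = 1·(5·40 - (-10)·(-35)) - 1·(0·40 - (-10)·15) + 3·(0·(-35) - 5·15) = 1·(-150) - 1·150 + 3·(-75) = -525
Since det(O) ≠ 0, rank(O) = 3 and the system is completely observable.

-525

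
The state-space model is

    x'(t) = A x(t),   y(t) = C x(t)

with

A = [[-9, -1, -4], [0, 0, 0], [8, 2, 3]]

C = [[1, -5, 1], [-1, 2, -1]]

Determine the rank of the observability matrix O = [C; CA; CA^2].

CA = [[-1, 1, -1], [1, -1, 1]]
CA^2 = [[1, -1, 1], [-1, 1, -1]]
Observability matrix O = [C; CA; CA^2] = [[1, -5, 1], [-1, 2, -1], [-1, 1, -1], [1, -1, 1], [1, -1, 1], [-1, 1, -1]]
The columns c1, c2, c3 of O are linearly dependent: -c1 + c3 = 0 (check each entry), so rank(O) ≤ 2.
The 2×2 minor from rows 1, 2, columns 1, 2 is 1·2 - (-5)·(-1) = 2 - 5 = -3 ≠ 0, so rank(O) = 2.
rank(O) = 2 < n = 3, so the pair (A, C) is not completely observable.

2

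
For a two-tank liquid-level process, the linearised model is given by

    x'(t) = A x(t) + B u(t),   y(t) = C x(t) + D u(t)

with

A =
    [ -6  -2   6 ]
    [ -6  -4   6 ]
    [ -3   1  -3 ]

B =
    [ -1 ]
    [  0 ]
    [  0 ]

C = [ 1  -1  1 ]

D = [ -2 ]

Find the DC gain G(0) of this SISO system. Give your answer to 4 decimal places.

G(0) = C(-A)^{-1}B + D = -C A^{-1} B + D.
det A = -72, so A^{-1} = (1/-72)·adj(A) = [[-1/12, 0, -1/6], [1/2, -1/2, 0], [1/4, -1/6, -1/6]]
A^{-1} B = [1/12, -1/2, -1/4]^T
C A^{-1} B = 1/3
G(0) = D - C A^{-1} B = -2 - (1/3) = -7/3 ≈ -2.3333

-2.3333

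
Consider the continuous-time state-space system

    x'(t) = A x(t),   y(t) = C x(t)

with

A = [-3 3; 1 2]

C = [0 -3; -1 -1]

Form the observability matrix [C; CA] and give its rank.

CA = [[-3, -6], [2, -5]]
Observability matrix O = [C; CA] = [[0, -3], [-1, -1], [-3, -6], [2, -5]]
Take the 2×2 submatrix of O formed by rows 1, 2: [[0, -3], [-1, -1]]. Its determinant is 0·(-1) - (-3)·(-1) = 0 - 3 = -3 ≠ 0.
So rank(O) ≥ 2; since O has 2 columns, rank(O) = 2.
rank(O) = 2 = n, so the pair (A, C) is completely observable.

2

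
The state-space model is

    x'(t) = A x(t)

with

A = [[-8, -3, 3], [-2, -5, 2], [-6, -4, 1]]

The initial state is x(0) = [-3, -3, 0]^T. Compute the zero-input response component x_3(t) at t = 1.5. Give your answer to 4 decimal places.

0.1181

det(sI - A) = s^3 - (tr A)s^2 + (M11 + M22 + M33)s - det A, where Mii is the 2×2 principal minor of A obtained by deleting row i and column i.
tr A = (-8) + (-5) + 1 = -12; M11 = (-5)·1 - 2·(-4) = -5 - (-8) = 3; M22 = (-8)·1 - 3·(-6) = -8 - (-18) = 10; M33 = (-8)·(-5) - (-3)·(-2) = 40 - 6 = 34; sum of minors = 47.
det A = (-8)·((-5)·1 - 2·(-4)) - (-3)·((-2)·1 - 2·(-6)) + 3·((-2)·(-4) - (-5)·(-6)) = (-8)·3 - (-3)·10 + 3·(-22) = -60.
So p(s) = det(sI - A) = s^3 + 12s^2 + 47s + 60.
Rational-root test: any integer root divides 60. Testing small divisors, s = -3 works: p(-3) = -27 + 108 + (-141) + 60 = 0, so (s + 3) is a factor.
Dividing, p(s) = (s + 3)(s^2 + 9s + 20).
Factor s^2 + 9s + 20: two numbers with sum -9 and product 20 are -4 and -5, so s^2 + 9s + 20 = (s + 4)(s + 5).
Hence p(s) = (s + 3) (s + 4) (s + 5), with roots -5, -4, -3.
The eigenvalues -5, -4, -3 are distinct and real, so A is diagonalisable and x(t) = e^{At} x(0) = V diag(e^{λ_i t}) V^{-1} x(0), where the columns of V are the eigenvectors.
λ = -5: A - (-5)I = [[-3, -3, 3], [-2, 0, 2], [-6, -4, 6]]. v must be orthogonal to every row; (row 1) × (row 2) = [-6, 0, -6], so take v_1 = [-1, 0, -1]^T.
λ = -4: A - (-4)I = [[-4, -3, 3], [-2, -1, 2], [-6, -4, 5]]. v must be orthogonal to every row; (row 1) × (row 2) = [-3, 2, -2], so take v_2 = [3, -2, 2]^T.
λ = -3: A - (-3)I = [[-5, -3, 3], [-2, -2, 2], [-6, -4, 4]]. v must be orthogonal to every row; (row 1) × (row 2) = [0, 4, 4], so take v_3 = [0, -1, -1]^T.
V = [v_1 v_2 v_3] = [[-1, 3, 0], [0, -2, -1], [-1, 2, -1]] has det V = -1, so V^{-1} = adj(V)/det V = [[-4, -3, 3], [-1, -1, 1], [2, 1, -2]].
Modal coordinates z(0) = V^{-1} x(0): (-4)·(-3) + (-3)·(-3) + 3·0 = 21; (-1)·(-3) + (-1)·(-3) + 1·0 = 6; 2·(-3) + 1·(-3) + (-2)·0 = -9; so z(0) = [21, 6, -9]^T.
x_3(t) = Σ_i (v_i)_3 · z_i(0) · e^{λ_i t} (row 3 of V times the modal terms).
x_3(1.5) = (-1)·21·e^{-5·1.5} + 2·6·e^{-4·1.5} + (-1)·(-9)·e^{-3·1.5} = (-21)·0.000553 + 12·0.002479 + 9·0.011109 = 0.1181.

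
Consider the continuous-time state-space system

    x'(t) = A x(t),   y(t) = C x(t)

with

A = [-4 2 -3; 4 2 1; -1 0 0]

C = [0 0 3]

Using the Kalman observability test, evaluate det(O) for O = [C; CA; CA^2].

54

CA = [[-3, 0, 0]]
CA^2 = [[12, -6, 9]]
Observability matrix O = [C; CA; CA^2] = [[0, 0, 3], [-3, 0, 0], [12, -6, 9]]
Expanding along the first row, det(O) = 0·(0·9 - 0·(-6)) - 0·((-3)·9 - 0·12) + 3·((-3)·(-6) - 0·12) = 0·0 - 0·(-27) + 3·18 = 54
Since det(O) ≠ 0, rank(O) = 3 and the system is completely observable.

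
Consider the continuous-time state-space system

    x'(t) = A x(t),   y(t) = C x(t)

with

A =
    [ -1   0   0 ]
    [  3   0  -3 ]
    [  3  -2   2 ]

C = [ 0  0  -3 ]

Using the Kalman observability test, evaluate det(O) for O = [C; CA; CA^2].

CA = [[-9, 6, -6]]
CA^2 = [[9, 12, -30]]
Observability matrix O = [C; CA; CA^2] = [[0, 0, -3], [-9, 6, -6], [9, 12, -30]]
Expanding along the first row, det(O) = 0·(6·(-30) - (-6)·12) - 0·((-9)·(-30) - (-6)·9) + (-3)·((-9)·12 - 6·9) = 0·(-108) - 0·324 + (-3)·(-162) = 486
Since det(O) ≠ 0, rank(O) = 3 and the system is completely observable.

486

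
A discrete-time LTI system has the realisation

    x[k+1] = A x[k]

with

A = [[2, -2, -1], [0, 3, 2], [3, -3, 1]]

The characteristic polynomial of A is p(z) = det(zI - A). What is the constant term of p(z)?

-15

Expand det(zI - A) for the 3×3 matrix.
p(z) = z^3 - 6z^2 + 20z - 15.
(Check: constant term = det(-A) = (-1)^3 det A = -15; coefficient of z^2 = -tr A = -6.)
The constant term is -15.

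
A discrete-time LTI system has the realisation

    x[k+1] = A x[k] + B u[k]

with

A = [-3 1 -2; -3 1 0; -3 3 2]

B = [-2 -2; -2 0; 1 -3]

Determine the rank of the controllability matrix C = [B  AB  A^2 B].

3

AB = [[2, 12], [4, 6], [2, 0]]
A^2B = [[-6, -30], [-2, -30], [10, -18]]
Controllability matrix C = [B  AB  A^2B] = [[-2, -2, 2, 12, -6, -30], [-2, 0, 4, 6, -2, -30], [1, -3, 2, 0, 10, -18]]
Take the 3×3 submatrix of C formed by columns 1, 2, 3: [[-2, -2, 2], [-2, 0, 4], [1, -3, 2]]. Its determinant is (-2)·(0·2 - 4·(-3)) - (-2)·((-2)·2 - 4·1) + 2·((-2)·(-3) - 0·1) = (-2)·12 - (-2)·(-8) + 2·6 = -28 ≠ 0.
So rank(C) ≥ 3; since C has 3 rows, rank(C) = 3.
rank(C) = 3 = n, so the pair (A, B) is completely controllable.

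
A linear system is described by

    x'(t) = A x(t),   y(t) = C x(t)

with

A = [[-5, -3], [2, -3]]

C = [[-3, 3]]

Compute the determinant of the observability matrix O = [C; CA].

CA = [[21, 0]]
Observability matrix O = [C; CA] = [[-3, 3], [21, 0]]
det(O) = (-3)·0 - 3·21 = 0 - 63 = -63
Since det(O) ≠ 0, rank(O) = 2 and the system is completely observable.

-63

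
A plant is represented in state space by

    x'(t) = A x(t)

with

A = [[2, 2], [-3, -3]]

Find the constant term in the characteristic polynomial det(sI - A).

For a 2×2 matrix, det(sI - A) = s^2 - (tr A)s + det A.
tr A = -1, det A = 0.
So p(s) = s^2 + s.
The constant term is 0.

0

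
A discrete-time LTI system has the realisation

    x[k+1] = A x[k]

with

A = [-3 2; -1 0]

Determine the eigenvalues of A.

det(zI - A) = z^2 - (tr A)z + det A, with tr A = (-3) + 0 = -3 and det A = (-3)·0 - 2·(-1) = 0 - (-2) = 2.
So p(z) = det(zI - A) = z^2 + 3z + 2.
Factor z^2 + 3z + 2: two numbers with sum -3 and product 2 are -1 and -2, so z^2 + 3z + 2 = (z + 1)(z + 2).
Hence p(z) = (z + 1) (z + 2), with roots -2, -1.

-2, -1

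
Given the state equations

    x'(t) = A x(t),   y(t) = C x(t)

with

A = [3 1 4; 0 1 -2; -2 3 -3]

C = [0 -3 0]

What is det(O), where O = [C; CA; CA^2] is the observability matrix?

CA = [[0, -3, 6]]
CA^2 = [[-12, 15, -12]]
Observability matrix O = [C; CA; CA^2] = [[0, -3, 0], [0, -3, 6], [-12, 15, -12]]
Expanding along the first row, det(O) = 0·((-3)·(-12) - 6·15) - (-3)·(0·(-12) - 6·(-12)) + 0·(0·15 - (-3)·(-12)) = 0·(-54) - (-3)·72 + 0·(-36) = 216
Since det(O) ≠ 0, rank(O) = 3 and the system is completely observable.

216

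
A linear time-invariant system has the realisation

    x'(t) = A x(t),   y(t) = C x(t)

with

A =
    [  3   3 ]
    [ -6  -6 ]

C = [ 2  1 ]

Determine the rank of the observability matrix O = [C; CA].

CA = [[0, 0]]
Observability matrix O = [C; CA] = [[2, 1], [0, 0]]
Every row of O is a scalar multiple of row 1 = [2, 1] (multipliers 1, 0), so the rows span a one-dimensional space.
O ≠ 0, hence rank(O) = 1.
rank(O) = 1 < n = 2, so the pair (A, C) is not completely observable.

1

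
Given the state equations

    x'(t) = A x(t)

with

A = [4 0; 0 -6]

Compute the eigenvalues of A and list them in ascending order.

det(sI - A) = s^2 - (tr A)s + det A, with tr A = 4 + (-6) = -2 and det A = 4·(-6) - 0·0 = -24 - 0 = -24.
So p(s) = det(sI - A) = s^2 + 2s - 24.
Factor s^2 + 2s - 24: two numbers with sum -2 and product -24 are 4 and -6, so s^2 + 2s - 24 = (s - 4)(s + 6).
Hence p(s) = (s - 4) (s + 6), with roots -6, 4.
At least one eigenvalue has non-negative real part, so the system is not asymptotically stable.

-6, 4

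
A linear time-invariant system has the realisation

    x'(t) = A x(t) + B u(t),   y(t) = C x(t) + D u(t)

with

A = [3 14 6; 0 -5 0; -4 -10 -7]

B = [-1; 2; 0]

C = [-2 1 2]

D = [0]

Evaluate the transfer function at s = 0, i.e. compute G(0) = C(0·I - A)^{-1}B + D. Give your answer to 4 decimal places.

-9.3333

G(0) = C(-A)^{-1}B + D = -C A^{-1} B + D.
det A = -15, so A^{-1} = (1/-15)·adj(A) = [[-7/3, -38/15, -2], [0, -1/5, 0], [4/3, 26/15, 1]]
A^{-1} B = [-41/15, -2/5, 32/15]^T
C A^{-1} B = 28/3
G(0) = D - C A^{-1} B = 0 - (28/3) = -28/3 ≈ -9.3333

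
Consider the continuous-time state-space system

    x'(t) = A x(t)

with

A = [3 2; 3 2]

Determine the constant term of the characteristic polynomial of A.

0

For a 2×2 matrix, det(sI - A) = s^2 - (tr A)s + det A.
tr A = 5, det A = 0.
So p(s) = s^2 - 5s.
The constant term is 0.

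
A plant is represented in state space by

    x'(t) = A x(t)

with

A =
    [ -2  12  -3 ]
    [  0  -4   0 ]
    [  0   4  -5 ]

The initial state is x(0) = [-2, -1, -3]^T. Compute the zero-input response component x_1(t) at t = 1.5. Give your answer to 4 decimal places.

det(sI - A) = s^3 - (tr A)s^2 + (M11 + M22 + M33)s - det A, where Mii is the 2×2 principal minor of A obtained by deleting row i and column i.
tr A = (-2) + (-4) + (-5) = -11; M11 = (-4)·(-5) - 0·4 = 20 - 0 = 20; M22 = (-2)·(-5) - (-3)·0 = 10 - 0 = 10; M33 = (-2)·(-4) - 12·0 = 8 - 0 = 8; sum of minors = 38.
det A = (-2)·((-4)·(-5) - 0·4) - 12·(0·(-5) - 0·0) + (-3)·(0·4 - (-4)·0) = (-2)·20 - 12·0 + (-3)·0 = -40.
So p(s) = det(sI - A) = s^3 + 11s^2 + 38s + 40.
Rational-root test: any integer root divides 40. Testing small divisors, s = -2 works: p(-2) = -8 + 44 + (-76) + 40 = 0, so (s + 2) is a factor.
Dividing, p(s) = (s + 2)(s^2 + 9s + 20).
Factor s^2 + 9s + 20: two numbers with sum -9 and product 20 are -4 and -5, so s^2 + 9s + 20 = (s + 4)(s + 5).
Hence p(s) = (s + 2) (s + 4) (s + 5), with roots -5, -4, -2.
The eigenvalues -5, -4, -2 are distinct and real, so A is diagonalisable and x(t) = e^{At} x(0) = V diag(e^{λ_i t}) V^{-1} x(0), where the columns of V are the eigenvectors.
λ = -5: A - (-5)I = [[3, 12, -3], [0, 1, 0], [0, 4, 0]]. v must be orthogonal to every row; (row 1) × (row 2) = [3, 0, 3], so take v_1 = [1, 0, 1]^T.
λ = -4: A - (-4)I = [[2, 12, -3], [0, 0, 0], [0, 4, -1]]. v must be orthogonal to every row; (row 1) × (row 3) = [0, 2, 8], so take v_2 = [0, 1, 4]^T.
λ = -2: A - (-2)I = [[0, 12, -3], [0, -2, 0], [0, 4, -3]]. v must be orthogonal to every row; (row 1) × (row 2) = [-6, 0, 0], so take v_3 = [-1, 0, 0]^T.
V = [v_1 v_2 v_3] = [[1, 0, -1], [0, 1, 0], [1, 4, 0]] has det V = 1, so V^{-1} = adj(V)/det V = [[0, -4, 1], [0, 1, 0], [-1, -4, 1]].
Modal coordinates z(0) = V^{-1} x(0): 0·(-2) + (-4)·(-1) + 1·(-3) = 1; 0·(-2) + 1·(-1) + 0·(-3) = -1; (-1)·(-2) + (-4)·(-1) + 1·(-3) = 3; so z(0) = [1, -1, 3]^T.
x_1(t) = Σ_i (v_i)_1 · z_i(0) · e^{λ_i t} (row 1 of V times the modal terms).
x_1(1.5) = 1·1·e^{-5·1.5} + 0·(-1)·e^{-4·1.5} + (-1)·3·e^{-2·1.5} = 1·0.000553 + 0·0.002479 + (-3)·0.049787 = -0.1488.

-0.1488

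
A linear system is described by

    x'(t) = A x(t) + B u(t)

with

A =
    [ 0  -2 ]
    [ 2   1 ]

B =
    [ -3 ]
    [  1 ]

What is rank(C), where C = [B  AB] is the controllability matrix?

2

AB = [[-2], [-5]]
Controllability matrix C = [B  AB] = [[-3, -2], [1, -5]]
det(C) = (-3)·(-5) - (-2)·1 = 15 - (-2) = 17 ≠ 0, so rank(C) = 2.
rank(C) = 2 = n, so the pair (A, B) is completely controllable.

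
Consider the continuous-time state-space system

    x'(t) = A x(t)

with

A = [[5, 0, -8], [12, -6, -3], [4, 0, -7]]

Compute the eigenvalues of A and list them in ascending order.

-6, -3, 1

det(sI - A) = s^3 - (tr A)s^2 + (M11 + M22 + M33)s - det A, where Mii is the 2×2 principal minor of A obtained by deleting row i and column i.
tr A = 5 + (-6) + (-7) = -8; M11 = (-6)·(-7) - (-3)·0 = 42 - 0 = 42; M22 = 5·(-7) - (-8)·4 = -35 - (-32) = -3; M33 = 5·(-6) - 0·12 = -30 - 0 = -30; sum of minors = 9.
det A = 5·((-6)·(-7) - (-3)·0) - 0·(12·(-7) - (-3)·4) + (-8)·(12·0 - (-6)·4) = 5·42 - 0·(-72) + (-8)·24 = 18.
So p(s) = det(sI - A) = s^3 + 8s^2 + 9s - 18.
Rational-root test: any integer root divides -18. Testing small divisors, s = 1 works: p(1) = 1 + 8 + 9 + (-18) = 0, so (s - 1) is a factor.
Dividing, p(s) = (s - 1)(s^2 + 9s + 18).
Factor s^2 + 9s + 18: two numbers with sum -9 and product 18 are -3 and -6, so s^2 + 9s + 18 = (s + 3)(s + 6).
Hence p(s) = (s - 1) (s + 3) (s + 6), with roots -6, -3, 1.
At least one eigenvalue has non-negative real part, so the system is not asymptotically stable.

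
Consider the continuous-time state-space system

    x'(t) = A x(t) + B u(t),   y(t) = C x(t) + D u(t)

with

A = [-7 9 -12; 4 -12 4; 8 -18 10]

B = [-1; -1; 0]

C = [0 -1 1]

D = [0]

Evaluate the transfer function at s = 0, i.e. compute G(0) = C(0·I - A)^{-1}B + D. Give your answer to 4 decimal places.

2.0000

G(0) = C(-A)^{-1}B + D = -C A^{-1} B + D.
det A = -24, so A^{-1} = (1/-24)·adj(A) = [[2, -21/4, 9/2], [1/3, -13/12, 5/6], [-1, 9/4, -2]]
A^{-1} B = [13/4, 3/4, -5/4]^T
C A^{-1} B = -2
G(0) = D - C A^{-1} B = 0 - (-2) = 2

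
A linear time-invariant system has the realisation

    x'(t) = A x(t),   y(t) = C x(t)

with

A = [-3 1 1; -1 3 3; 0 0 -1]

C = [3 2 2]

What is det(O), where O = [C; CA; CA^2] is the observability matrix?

CA = [[-11, 9, 7]]
CA^2 = [[24, 16, 9]]
Observability matrix O = [C; CA; CA^2] = [[3, 2, 2], [-11, 9, 7], [24, 16, 9]]
Expanding along the first row, det(O) = 3·(9·9 - 7·16) - 2·((-11)·9 - 7·24) + 2·((-11)·16 - 9·24) = 3·(-31) - 2·(-267) + 2·(-392) = -343
Since det(O) ≠ 0, rank(O) = 3 and the system is completely observable.

-343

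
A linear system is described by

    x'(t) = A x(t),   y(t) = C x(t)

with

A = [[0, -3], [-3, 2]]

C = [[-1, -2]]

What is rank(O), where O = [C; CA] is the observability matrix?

CA = [[6, -1]]
Observability matrix O = [C; CA] = [[-1, -2], [6, -1]]
det(O) = (-1)·(-1) - (-2)·6 = 1 - (-12) = 13 ≠ 0, so rank(O) = 2.
rank(O) = 2 = n, so the pair (A, C) is completely observable.

2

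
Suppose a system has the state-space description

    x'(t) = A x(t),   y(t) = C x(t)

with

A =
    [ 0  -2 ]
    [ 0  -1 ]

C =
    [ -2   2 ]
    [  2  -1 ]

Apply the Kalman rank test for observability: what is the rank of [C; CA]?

2

CA = [[0, 2], [0, -3]]
Observability matrix O = [C; CA] = [[-2, 2], [2, -1], [0, 2], [0, -3]]
Take the 2×2 submatrix of O formed by rows 1, 2: [[-2, 2], [2, -1]]. Its determinant is (-2)·(-1) - 2·2 = 2 - 4 = -2 ≠ 0.
So rank(O) ≥ 2; since O has 2 columns, rank(O) = 2.
rank(O) = 2 = n, so the pair (A, C) is completely observable.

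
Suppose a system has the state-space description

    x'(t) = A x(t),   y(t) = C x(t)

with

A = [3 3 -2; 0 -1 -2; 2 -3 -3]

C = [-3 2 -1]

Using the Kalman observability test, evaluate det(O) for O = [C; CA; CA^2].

-28

CA = [[-11, -8, 5]]
CA^2 = [[-23, -40, 23]]
Observability matrix O = [C; CA; CA^2] = [[-3, 2, -1], [-11, -8, 5], [-23, -40, 23]]
Expanding along the first row, det(O) = (-3)·((-8)·23 - 5·(-40)) - 2·((-11)·23 - 5·(-23)) + (-1)·((-11)·(-40) - (-8)·(-23)) = (-3)·16 - 2·(-138) + (-1)·256 = -28
Since det(O) ≠ 0, rank(O) = 3 and the system is completely observable.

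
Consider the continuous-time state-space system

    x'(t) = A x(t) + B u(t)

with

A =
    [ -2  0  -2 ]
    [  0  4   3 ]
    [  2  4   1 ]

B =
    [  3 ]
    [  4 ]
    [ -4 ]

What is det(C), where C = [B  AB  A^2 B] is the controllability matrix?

AB = [[2], [4], [18]]
A^2B = [[-40], [70], [38]]
Controllability matrix C = [B  AB  A^2B] = [[3, 2, -40], [4, 4, 70], [-4, 18, 38]]
Expanding along the first row, det(C) = 3·(4·38 - 70·18) - 2·(4·38 - 70·(-4)) + (-40)·(4·18 - 4·(-4)) = 3·(-1108) - 2·432 + (-40)·88 = -7708
Since det(C) ≠ 0, rank(C) = 3 and the system is completely controllable.

-7708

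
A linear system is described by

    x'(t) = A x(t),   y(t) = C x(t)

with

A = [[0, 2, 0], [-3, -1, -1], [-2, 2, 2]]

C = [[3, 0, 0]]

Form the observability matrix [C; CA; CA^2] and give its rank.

3

CA = [[0, 6, 0]]
CA^2 = [[-18, -6, -6]]
Observability matrix O = [C; CA; CA^2] = [[3, 0, 0], [0, 6, 0], [-18, -6, -6]]
det(O) = 3·(6·(-6) - 0·(-6)) - 0·(0·(-6) - 0·(-18)) + 0·(0·(-6) - 6·(-18)) = 3·(-36) - 0·0 + 0·108 = -108 ≠ 0, so rank(O) = 3.
rank(O) = 3 = n, so the pair (A, C) is completely observable.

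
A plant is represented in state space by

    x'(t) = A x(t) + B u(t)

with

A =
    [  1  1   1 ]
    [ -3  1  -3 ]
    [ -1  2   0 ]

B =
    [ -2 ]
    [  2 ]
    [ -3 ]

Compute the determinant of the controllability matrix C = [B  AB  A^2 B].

392

AB = [[-3], [17], [6]]
A^2B = [[20], [8], [37]]
Controllability matrix C = [B  AB  A^2B] = [[-2, -3, 20], [2, 17, 8], [-3, 6, 37]]
Expanding along the first row, det(C) = (-2)·(17·37 - 8·6) - (-3)·(2·37 - 8·(-3)) + 20·(2·6 - 17·(-3)) = (-2)·581 - (-3)·98 + 20·63 = 392
Since det(C) ≠ 0, rank(C) = 3 and the system is completely controllable.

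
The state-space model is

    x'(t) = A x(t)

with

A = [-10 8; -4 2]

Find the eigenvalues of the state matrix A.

det(sI - A) = s^2 - (tr A)s + det A, with tr A = (-10) + 2 = -8 and det A = (-10)·2 - 8·(-4) = -20 - (-32) = 12.
So p(s) = det(sI - A) = s^2 + 8s + 12.
Factor s^2 + 8s + 12: two numbers with sum -8 and product 12 are -2 and -6, so s^2 + 8s + 12 = (s + 2)(s + 6).
Hence p(s) = (s + 2) (s + 6), with roots -6, -2.
All eigenvalues have negative real part, so the system is asymptotically stable.

-6, -2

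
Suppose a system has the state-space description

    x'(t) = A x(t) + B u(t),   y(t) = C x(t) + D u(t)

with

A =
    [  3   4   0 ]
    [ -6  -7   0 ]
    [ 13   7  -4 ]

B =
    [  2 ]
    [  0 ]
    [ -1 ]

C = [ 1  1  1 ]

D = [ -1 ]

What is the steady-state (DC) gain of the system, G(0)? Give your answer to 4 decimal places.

7.5833

G(0) = C(-A)^{-1}B + D = -C A^{-1} B + D.
det A = -12, so A^{-1} = (1/-12)·adj(A) = [[-7/3, -4/3, 0], [2, 1, 0], [-49/12, -31/12, -1/4]]
A^{-1} B = [-14/3, 4, -95/12]^T
C A^{-1} B = -103/12
G(0) = D - C A^{-1} B = -1 - (-103/12) = 91/12 ≈ 7.5833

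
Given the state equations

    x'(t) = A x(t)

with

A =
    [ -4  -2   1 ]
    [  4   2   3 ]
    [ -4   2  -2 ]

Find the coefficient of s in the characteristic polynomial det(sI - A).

Expand det(sI - A) for the 3×3 matrix.
p(s) = s^3 + 4s^2 + 2s - 64.
(Check: constant term = det(-A) = (-1)^3 det A = -64; coefficient of s^2 = -tr A = 4.)
The coefficient of s is 2.

2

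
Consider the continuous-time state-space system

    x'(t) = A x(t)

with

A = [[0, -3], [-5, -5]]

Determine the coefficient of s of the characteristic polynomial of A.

For a 2×2 matrix, det(sI - A) = s^2 - (tr A)s + det A.
tr A = -5, det A = -15.
So p(s) = s^2 + 5s - 15.
The coefficient of s is 5.

5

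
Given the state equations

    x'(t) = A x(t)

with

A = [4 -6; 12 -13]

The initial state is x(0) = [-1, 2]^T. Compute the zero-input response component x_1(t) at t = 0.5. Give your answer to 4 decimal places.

det(sI - A) = s^2 - (tr A)s + det A, with tr A = 4 + (-13) = -9 and det A = 4·(-13) - (-6)·12 = -52 - (-72) = 20.
So p(s) = det(sI - A) = s^2 + 9s + 20.
Factor s^2 + 9s + 20: two numbers with sum -9 and product 20 are -4 and -5, so s^2 + 9s + 20 = (s + 4)(s + 5).
Hence p(s) = (s + 4) (s + 5), with roots -5, -4.
The eigenvalues -5, -4 are distinct and real, so A is diagonalisable and x(t) = e^{At} x(0) = V diag(e^{λ_i t}) V^{-1} x(0), where the columns of V are the eigenvectors.
λ = -5: A - (-5)I = [[9, -6], [12, -8]]. Row 1 gives 9·v1 + (-6)·v2 = 0, so take v_1 = [2, 3]^T.
λ = -4: A - (-4)I = [[8, -6], [12, -9]]. Row 1 gives 8·v1 + (-6)·v2 = 0, so take v_2 = [3, 4]^T.
V = [v_1 v_2] = [[2, 3], [3, 4]] has det V = -1, so V^{-1} = adj(V)/det V = [[-4, 3], [3, -2]].
Modal coordinates z(0) = V^{-1} x(0): (-4)·(-1) + 3·2 = 10; 3·(-1) + (-2)·2 = -7; so z(0) = [10, -7]^T.
x_1(t) = Σ_i (v_i)_1 · z_i(0) · e^{λ_i t} (row 1 of V times the modal terms).
x_1(0.5) = 2·10·e^{-5·0.5} + 3·(-7)·e^{-4·0.5} = 20·0.082085 + (-21)·0.135335 = -1.2003.

-1.2003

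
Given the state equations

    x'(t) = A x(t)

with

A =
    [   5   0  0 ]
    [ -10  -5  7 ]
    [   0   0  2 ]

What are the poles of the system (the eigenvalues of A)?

det(sI - A) = s^3 - (tr A)s^2 + (M11 + M22 + M33)s - det A, where Mii is the 2×2 principal minor of A obtained by deleting row i and column i.
tr A = 5 + (-5) + 2 = 2; M11 = (-5)·2 - 7·0 = -10 - 0 = -10; M22 = 5·2 - 0·0 = 10 - 0 = 10; M33 = 5·(-5) - 0·(-10) = -25 - 0 = -25; sum of minors = -25.
det A = 5·((-5)·2 - 7·0) - 0·((-10)·2 - 7·0) + 0·((-10)·0 - (-5)·0) = 5·(-10) - 0·(-20) + 0·0 = -50.
So p(s) = det(sI - A) = s^3 - 2s^2 - 25s + 50.
Rational-root test: any integer root divides 50. Testing small divisors, s = 2 works: p(2) = 8 + (-8) + (-50) + 50 = 0, so (s - 2) is a factor.
Dividing, p(s) = (s - 2)(s^2 - 25).
Factor s^2 - 25: two numbers with sum 0 and product -25 are 5 and -5, so s^2 - 25 = (s - 5)(s + 5).
Hence p(s) = (s - 5) (s - 2) (s + 5), with roots -5, 2, 5.
At least one eigenvalue has non-negative real part, so the system is not asymptotically stable.

-5, 2, 5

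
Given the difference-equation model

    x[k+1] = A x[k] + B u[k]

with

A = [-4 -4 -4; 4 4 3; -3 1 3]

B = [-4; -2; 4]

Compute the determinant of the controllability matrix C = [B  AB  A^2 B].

AB = [[8], [-12], [22]]
A^2B = [[-72], [50], [30]]
Controllability matrix C = [B  AB  A^2B] = [[-4, 8, -72], [-2, -12, 50], [4, 22, 30]]
Expanding along the first row, det(C) = (-4)·((-12)·30 - 50·22) - 8·((-2)·30 - 50·4) + (-72)·((-2)·22 - (-12)·4) = (-4)·(-1460) - 8·(-260) + (-72)·4 = 7632
Since det(C) ≠ 0, rank(C) = 3 and the system is completely controllable.

7632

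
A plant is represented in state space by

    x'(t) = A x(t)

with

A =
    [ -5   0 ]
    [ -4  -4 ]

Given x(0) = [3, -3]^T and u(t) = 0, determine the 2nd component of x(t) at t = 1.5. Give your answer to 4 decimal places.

-0.0305

det(sI - A) = s^2 - (tr A)s + det A, with tr A = (-5) + (-4) = -9 and det A = (-5)·(-4) - 0·(-4) = 20 - 0 = 20.
So p(s) = det(sI - A) = s^2 + 9s + 20.
Factor s^2 + 9s + 20: two numbers with sum -9 and product 20 are -4 and -5, so s^2 + 9s + 20 = (s + 4)(s + 5).
Hence p(s) = (s + 4) (s + 5), with roots -5, -4.
The eigenvalues -5, -4 are distinct and real, so A is diagonalisable and x(t) = e^{At} x(0) = V diag(e^{λ_i t}) V^{-1} x(0), where the columns of V are the eigenvectors.
λ = -5: A - (-5)I = [[0, 0], [-4, 1]]. Row 2 gives (-4)·v1 + 1·v2 = 0, so take v_1 = [1, 4]^T.
λ = -4: A - (-4)I = [[-1, 0], [-4, 0]]. Row 1 gives (-1)·v1 + 0·v2 = 0, so take v_2 = [0, 1]^T.
V = [v_1 v_2] = [[1, 0], [4, 1]] has det V = 1, so V^{-1} = adj(V)/det V = [[1, 0], [-4, 1]].
Modal coordinates z(0) = V^{-1} x(0): 1·3 + 0·(-3) = 3; (-4)·3 + 1·(-3) = -15; so z(0) = [3, -15]^T.
x_2(t) = Σ_i (v_i)_2 · z_i(0) · e^{λ_i t} (row 2 of V times the modal terms).
x_2(1.5) = 4·3·e^{-5·1.5} + 1·(-15)·e^{-4·1.5} = 12·0.000553 + (-15)·0.002479 = -0.0305.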